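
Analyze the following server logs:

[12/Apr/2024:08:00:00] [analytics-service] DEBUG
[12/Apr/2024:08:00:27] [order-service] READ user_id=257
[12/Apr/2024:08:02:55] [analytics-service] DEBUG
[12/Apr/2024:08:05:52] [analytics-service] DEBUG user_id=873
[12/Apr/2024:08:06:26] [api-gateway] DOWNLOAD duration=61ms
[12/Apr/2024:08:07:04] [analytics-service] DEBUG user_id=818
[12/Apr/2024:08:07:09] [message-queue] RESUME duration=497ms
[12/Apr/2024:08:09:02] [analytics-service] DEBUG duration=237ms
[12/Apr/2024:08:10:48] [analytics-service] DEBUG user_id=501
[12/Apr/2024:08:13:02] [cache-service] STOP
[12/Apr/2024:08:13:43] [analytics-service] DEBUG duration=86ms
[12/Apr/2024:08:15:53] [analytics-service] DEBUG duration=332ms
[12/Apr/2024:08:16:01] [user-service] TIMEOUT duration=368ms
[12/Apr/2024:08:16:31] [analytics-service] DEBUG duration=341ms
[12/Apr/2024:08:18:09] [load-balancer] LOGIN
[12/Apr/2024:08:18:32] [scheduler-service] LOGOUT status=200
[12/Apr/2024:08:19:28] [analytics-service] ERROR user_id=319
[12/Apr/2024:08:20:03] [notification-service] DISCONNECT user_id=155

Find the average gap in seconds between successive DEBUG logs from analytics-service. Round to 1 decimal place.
123.9

To calculate average interval:

1. Find all DEBUG events for analytics-service in order
2. Calculate time gaps between consecutive events
3. Compute mean of gaps: 991 / 8 = 123.9 seconds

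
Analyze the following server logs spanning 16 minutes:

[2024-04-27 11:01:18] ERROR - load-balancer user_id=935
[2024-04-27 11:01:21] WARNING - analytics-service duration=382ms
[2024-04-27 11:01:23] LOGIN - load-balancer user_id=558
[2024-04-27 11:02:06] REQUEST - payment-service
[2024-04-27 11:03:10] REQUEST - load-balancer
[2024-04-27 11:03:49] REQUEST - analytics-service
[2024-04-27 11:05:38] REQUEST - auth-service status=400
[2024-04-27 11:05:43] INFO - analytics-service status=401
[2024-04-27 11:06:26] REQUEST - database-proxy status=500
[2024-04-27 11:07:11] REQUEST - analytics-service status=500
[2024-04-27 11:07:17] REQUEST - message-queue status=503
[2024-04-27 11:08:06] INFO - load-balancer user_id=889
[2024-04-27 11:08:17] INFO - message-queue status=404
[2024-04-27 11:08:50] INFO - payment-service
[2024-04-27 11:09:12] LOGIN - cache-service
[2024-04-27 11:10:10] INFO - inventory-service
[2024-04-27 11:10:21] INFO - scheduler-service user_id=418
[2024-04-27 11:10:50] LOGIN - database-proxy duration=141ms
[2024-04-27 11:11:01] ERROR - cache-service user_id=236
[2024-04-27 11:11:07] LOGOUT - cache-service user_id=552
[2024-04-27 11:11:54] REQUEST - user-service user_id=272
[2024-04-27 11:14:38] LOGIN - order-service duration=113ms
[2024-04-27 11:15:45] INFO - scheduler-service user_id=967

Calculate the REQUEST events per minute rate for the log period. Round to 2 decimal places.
0.5

To calculate the rate:

1. Count total REQUEST events: 8
2. Total time period: 16 minutes
3. Rate = 8 / 16 = 0.5 events per minute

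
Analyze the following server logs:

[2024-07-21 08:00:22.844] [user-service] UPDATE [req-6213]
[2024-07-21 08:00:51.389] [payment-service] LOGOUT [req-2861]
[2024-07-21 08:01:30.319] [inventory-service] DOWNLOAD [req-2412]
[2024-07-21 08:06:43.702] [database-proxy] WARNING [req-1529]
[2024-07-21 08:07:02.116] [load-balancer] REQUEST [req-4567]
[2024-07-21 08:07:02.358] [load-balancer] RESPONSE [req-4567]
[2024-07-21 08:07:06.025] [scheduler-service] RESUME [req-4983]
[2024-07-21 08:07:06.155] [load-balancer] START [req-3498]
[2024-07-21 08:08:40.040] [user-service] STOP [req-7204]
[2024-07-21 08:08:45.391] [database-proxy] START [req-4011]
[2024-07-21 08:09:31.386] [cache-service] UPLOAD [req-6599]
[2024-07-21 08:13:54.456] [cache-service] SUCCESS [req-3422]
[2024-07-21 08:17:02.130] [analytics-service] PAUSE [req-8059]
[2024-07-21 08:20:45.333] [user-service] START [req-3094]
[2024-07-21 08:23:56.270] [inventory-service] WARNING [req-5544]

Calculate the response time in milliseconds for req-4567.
242

To calculate latency:

1. Find REQUEST with id req-4567: 2024-07-21 08:07:02.116
2. Find RESPONSE with id req-4567: 2024-07-21 08:07:02.358
3. Latency: 2024-07-21 08:07:02.358 - 2024-07-21 08:07:02.116 = 242ms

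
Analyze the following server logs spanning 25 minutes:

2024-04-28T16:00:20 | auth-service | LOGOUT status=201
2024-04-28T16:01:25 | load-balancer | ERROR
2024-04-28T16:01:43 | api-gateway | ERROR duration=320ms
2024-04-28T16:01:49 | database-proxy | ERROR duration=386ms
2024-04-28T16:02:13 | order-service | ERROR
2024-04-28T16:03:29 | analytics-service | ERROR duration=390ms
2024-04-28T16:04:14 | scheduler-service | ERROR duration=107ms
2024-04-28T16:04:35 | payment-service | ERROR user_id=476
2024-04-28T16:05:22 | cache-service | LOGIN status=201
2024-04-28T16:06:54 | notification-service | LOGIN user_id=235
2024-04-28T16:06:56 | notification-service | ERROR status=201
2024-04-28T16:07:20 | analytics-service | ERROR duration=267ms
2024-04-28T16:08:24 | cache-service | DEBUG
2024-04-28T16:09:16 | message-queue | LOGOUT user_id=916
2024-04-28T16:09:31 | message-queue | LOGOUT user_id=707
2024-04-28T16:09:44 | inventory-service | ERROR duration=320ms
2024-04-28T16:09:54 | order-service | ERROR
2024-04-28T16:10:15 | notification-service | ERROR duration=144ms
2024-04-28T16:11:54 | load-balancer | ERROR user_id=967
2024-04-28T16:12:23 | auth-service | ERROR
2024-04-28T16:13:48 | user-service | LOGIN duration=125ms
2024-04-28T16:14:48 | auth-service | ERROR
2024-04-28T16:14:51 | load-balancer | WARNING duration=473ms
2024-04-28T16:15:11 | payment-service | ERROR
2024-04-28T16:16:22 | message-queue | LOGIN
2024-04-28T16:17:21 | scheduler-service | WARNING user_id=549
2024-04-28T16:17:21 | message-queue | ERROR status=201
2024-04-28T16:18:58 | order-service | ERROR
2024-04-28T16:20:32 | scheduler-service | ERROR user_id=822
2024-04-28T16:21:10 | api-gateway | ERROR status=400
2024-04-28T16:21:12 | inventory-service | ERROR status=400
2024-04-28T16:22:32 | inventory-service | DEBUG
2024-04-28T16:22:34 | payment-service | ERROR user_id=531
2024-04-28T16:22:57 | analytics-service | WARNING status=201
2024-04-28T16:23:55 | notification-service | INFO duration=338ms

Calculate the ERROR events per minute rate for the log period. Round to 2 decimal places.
0.88

To calculate the rate:

1. Count total ERROR events: 22
2. Total time period: 25 minutes
3. Rate = 22 / 25 = 0.88 events per minute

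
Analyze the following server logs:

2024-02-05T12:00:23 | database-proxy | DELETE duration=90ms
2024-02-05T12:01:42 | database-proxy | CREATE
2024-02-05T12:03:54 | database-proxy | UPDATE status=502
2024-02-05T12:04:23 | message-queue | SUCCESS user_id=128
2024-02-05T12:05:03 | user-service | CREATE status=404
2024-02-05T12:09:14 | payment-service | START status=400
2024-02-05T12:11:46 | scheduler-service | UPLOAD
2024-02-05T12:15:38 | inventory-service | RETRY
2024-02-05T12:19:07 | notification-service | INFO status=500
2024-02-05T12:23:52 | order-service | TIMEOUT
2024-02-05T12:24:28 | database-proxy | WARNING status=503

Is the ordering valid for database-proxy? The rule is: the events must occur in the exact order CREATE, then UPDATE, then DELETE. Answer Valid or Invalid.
Invalid

To validate ordering:

1. Required order: CREATE → UPDATE → DELETE
2. Rule: the events must occur in the exact order CREATE, then UPDATE, then DELETE
3. Check actual order of events for database-proxy
4. Result: Invalid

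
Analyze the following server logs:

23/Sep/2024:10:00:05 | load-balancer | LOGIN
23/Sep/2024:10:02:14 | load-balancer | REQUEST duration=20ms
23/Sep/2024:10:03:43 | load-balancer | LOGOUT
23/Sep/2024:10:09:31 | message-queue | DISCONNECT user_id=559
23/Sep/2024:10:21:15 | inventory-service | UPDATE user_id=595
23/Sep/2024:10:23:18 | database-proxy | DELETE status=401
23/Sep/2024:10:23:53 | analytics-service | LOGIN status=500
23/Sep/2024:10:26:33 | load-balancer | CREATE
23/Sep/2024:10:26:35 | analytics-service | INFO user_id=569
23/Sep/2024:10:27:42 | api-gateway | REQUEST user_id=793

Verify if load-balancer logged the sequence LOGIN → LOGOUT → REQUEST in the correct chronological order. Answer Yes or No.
No

To verify sequence order:

1. Find all events in sequence LOGIN → LOGOUT → REQUEST for load-balancer
2. Extract their timestamps
3. Check if timestamps are in ascending order
4. Result: No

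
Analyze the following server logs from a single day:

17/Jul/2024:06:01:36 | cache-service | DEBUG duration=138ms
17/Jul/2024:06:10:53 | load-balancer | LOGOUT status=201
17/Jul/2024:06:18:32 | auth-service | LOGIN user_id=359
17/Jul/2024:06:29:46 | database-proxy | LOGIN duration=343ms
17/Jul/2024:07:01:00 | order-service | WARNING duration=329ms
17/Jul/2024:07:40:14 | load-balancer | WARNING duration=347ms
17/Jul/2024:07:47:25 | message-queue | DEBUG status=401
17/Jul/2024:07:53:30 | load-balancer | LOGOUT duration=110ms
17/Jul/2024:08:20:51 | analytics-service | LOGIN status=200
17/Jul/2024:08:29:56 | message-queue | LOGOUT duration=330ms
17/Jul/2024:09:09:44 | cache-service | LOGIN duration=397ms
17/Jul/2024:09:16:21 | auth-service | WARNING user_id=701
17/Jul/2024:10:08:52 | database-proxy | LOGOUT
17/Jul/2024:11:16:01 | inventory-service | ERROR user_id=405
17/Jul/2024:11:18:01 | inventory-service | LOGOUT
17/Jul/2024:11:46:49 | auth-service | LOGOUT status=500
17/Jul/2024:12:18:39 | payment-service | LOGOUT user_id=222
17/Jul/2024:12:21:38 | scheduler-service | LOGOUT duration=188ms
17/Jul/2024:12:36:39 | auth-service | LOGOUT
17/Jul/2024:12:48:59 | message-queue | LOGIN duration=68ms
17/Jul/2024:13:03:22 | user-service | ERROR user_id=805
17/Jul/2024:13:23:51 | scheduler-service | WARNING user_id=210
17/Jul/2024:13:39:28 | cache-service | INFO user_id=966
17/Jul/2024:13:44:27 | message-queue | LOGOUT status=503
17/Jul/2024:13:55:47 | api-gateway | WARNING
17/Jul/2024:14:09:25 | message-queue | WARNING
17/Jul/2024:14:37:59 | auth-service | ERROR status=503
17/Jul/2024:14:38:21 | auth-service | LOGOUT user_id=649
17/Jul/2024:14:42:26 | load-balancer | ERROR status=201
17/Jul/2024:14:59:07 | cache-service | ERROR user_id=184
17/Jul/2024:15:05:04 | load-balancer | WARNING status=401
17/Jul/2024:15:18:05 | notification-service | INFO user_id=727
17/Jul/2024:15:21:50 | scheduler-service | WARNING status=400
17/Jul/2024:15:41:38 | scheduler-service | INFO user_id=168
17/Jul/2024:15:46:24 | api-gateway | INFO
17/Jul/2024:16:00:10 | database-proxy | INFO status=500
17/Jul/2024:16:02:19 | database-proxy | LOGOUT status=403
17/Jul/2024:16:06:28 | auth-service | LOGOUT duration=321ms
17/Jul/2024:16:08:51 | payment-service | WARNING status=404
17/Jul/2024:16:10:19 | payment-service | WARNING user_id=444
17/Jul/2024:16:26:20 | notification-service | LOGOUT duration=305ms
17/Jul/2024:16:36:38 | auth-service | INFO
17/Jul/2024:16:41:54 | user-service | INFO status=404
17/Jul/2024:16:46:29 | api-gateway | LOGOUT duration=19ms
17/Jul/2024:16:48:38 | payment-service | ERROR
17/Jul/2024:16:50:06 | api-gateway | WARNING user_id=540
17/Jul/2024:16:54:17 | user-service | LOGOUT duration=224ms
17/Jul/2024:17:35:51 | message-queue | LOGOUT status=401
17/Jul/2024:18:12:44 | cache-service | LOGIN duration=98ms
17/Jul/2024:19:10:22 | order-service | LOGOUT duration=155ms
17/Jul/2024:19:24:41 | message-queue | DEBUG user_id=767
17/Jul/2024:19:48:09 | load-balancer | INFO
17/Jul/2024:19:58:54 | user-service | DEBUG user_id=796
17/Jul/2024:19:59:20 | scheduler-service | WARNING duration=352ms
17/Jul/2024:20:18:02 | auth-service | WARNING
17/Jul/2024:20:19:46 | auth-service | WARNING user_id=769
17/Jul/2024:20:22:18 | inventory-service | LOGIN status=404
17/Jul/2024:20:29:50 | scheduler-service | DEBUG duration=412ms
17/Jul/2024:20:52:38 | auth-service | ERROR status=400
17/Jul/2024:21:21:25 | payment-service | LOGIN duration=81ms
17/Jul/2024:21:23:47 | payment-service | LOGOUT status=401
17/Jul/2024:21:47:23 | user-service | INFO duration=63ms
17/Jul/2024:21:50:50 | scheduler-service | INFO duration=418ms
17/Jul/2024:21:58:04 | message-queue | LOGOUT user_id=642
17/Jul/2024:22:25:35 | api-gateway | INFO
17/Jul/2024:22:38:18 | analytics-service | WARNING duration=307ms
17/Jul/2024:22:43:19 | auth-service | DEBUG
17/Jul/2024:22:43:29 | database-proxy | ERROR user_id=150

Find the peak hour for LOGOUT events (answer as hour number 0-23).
16

To find the peak hour:

1. Group all LOGOUT events by hour
2. Count events in each hour
3. Find hour with maximum count
4. Peak hour: 16 (with 5 events)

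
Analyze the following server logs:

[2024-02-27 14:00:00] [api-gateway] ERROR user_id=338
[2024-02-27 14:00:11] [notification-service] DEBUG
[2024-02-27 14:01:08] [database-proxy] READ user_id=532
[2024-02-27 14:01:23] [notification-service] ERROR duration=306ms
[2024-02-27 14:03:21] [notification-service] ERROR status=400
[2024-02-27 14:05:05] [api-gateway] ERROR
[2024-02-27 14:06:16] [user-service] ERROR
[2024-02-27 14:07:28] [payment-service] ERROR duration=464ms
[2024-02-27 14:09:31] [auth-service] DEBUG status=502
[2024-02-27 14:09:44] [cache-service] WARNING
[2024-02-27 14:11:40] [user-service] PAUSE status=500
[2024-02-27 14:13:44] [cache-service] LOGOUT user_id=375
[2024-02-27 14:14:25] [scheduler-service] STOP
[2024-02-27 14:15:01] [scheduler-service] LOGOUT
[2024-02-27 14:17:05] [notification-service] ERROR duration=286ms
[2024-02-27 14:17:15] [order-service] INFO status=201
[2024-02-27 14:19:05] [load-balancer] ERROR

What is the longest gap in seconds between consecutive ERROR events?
577

To find the longest gap:

1. Extract all ERROR events in chronological order
2. Calculate time differences between consecutive events
3. Find the maximum difference
4. Longest gap: 577 seconds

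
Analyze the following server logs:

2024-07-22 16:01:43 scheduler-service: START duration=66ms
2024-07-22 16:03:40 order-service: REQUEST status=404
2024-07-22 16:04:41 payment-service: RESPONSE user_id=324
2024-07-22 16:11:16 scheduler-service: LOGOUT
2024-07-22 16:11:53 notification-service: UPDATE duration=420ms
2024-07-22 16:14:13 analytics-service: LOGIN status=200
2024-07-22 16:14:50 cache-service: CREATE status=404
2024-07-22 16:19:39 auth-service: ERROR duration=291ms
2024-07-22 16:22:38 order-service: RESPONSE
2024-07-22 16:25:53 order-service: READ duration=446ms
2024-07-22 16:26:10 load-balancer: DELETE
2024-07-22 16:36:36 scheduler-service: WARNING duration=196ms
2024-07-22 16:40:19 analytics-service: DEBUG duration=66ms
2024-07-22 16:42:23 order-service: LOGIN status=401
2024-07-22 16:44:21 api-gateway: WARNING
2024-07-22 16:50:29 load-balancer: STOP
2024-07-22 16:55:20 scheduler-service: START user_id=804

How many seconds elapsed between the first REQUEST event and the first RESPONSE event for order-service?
1138

To find the time between events:

1. Locate the first REQUEST event for order-service: 2024-07-22 16:03:40
2. Locate the first RESPONSE event for order-service: 2024-07-22 16:22:38
3. Calculate the difference: 2024-07-22 16:22:38 - 2024-07-22 16:03:40 = 1138 seconds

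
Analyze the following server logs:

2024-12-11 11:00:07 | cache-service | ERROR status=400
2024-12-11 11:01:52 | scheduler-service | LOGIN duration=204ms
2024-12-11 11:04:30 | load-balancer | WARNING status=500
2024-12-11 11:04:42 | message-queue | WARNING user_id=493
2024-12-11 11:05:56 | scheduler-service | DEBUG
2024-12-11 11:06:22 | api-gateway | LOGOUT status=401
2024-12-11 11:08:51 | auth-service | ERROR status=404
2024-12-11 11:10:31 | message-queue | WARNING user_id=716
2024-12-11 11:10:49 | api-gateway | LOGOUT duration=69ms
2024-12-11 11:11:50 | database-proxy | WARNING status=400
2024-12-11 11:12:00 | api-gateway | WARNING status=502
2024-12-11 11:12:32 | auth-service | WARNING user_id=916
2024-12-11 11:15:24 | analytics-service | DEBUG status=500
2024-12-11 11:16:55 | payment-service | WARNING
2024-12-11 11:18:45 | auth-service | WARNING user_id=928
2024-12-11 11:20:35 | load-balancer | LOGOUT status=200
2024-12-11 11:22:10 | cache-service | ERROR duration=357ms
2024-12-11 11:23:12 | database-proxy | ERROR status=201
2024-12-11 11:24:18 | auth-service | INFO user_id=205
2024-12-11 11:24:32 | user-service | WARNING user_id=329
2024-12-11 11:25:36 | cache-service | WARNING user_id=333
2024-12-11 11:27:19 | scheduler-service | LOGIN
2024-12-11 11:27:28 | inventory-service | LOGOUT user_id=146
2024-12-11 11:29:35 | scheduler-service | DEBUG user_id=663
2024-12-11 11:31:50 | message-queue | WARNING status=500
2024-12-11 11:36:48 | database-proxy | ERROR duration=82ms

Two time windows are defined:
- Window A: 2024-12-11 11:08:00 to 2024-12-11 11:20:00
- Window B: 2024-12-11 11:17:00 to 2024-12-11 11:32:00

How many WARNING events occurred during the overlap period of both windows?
1

To find overlap events:

1. Window A: 2024-12-11 11:08:00 to 2024-12-11 11:20:00
2. Window B: 2024-12-11 11:17:00 to 2024-12-11 11:32:00
3. Overlap period: 2024-12-11 11:17:00 to 2024-12-11 11:20:00
4. Count WARNING events in overlap: 1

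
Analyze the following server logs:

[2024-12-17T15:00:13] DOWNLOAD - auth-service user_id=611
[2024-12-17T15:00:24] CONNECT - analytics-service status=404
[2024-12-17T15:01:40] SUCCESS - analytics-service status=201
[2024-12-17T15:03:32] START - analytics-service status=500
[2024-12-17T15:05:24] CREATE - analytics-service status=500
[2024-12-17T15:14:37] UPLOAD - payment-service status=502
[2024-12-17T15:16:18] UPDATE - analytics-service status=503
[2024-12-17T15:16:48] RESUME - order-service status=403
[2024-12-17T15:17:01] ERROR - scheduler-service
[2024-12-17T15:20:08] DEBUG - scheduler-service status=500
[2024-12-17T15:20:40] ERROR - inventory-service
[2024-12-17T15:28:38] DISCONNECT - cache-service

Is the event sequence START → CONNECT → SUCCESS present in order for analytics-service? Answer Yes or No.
No

To verify sequence order:

1. Find all events in sequence START → CONNECT → SUCCESS for analytics-service
2. Extract their timestamps
3. Check if timestamps are in ascending order
4. Result: No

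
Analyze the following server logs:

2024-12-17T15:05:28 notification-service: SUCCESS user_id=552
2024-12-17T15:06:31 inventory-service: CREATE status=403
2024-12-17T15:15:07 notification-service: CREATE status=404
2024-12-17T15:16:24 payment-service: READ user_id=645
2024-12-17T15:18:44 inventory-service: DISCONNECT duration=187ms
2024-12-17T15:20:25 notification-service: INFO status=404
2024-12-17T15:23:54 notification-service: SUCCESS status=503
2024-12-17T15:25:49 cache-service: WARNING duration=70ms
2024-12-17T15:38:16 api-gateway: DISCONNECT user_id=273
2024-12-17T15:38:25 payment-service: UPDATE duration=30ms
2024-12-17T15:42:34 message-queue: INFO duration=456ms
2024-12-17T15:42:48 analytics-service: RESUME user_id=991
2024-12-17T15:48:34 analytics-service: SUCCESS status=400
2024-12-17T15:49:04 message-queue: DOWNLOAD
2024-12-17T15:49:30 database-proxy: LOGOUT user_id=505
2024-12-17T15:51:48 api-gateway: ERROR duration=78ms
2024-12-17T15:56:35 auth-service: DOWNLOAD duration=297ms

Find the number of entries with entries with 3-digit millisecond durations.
3

To find matching entries:

1. Pattern to match: entries with 3-digit millisecond durations
2. Scan each log entry for the pattern
3. Count matches: 3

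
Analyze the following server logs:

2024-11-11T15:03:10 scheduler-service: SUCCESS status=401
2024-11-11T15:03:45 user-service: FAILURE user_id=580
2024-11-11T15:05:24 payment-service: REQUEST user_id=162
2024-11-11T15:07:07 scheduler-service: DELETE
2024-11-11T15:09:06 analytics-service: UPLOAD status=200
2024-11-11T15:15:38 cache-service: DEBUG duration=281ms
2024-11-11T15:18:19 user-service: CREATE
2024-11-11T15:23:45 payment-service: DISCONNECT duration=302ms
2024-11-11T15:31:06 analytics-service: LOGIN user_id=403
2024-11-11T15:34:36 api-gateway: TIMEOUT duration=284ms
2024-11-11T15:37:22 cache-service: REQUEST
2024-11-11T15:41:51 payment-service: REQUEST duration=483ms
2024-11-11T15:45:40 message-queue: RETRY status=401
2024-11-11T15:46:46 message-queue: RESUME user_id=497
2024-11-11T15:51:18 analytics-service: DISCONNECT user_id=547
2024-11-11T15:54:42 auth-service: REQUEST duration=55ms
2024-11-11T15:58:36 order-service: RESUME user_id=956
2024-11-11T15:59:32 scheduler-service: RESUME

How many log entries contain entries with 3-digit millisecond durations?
4

To find matching entries:

1. Pattern to match: entries with 3-digit millisecond durations
2. Scan each log entry for the pattern
3. Count matches: 4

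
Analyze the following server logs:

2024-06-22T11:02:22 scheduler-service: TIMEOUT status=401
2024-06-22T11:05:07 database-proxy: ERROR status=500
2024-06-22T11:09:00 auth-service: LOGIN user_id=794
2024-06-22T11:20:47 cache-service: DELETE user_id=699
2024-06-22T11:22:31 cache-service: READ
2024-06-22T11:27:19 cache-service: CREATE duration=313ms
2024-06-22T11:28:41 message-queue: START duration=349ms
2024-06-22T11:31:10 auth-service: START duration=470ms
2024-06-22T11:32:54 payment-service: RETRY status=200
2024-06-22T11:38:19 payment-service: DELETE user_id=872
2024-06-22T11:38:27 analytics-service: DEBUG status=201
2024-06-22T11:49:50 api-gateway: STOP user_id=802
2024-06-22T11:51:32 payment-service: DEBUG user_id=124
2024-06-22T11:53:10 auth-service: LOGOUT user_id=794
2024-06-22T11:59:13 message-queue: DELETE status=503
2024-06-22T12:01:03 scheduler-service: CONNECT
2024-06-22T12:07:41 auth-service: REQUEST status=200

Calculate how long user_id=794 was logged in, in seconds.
2650

To calculate session duration:

1. Find LOGIN event for user_id=794: 2024-06-22T11:09:00
2. Find LOGOUT event for user_id=794: 2024-06-22T11:53:10
3. Session duration: 2024-06-22T11:53:10 - 2024-06-22T11:09:00 = 2650 seconds (44 minutes)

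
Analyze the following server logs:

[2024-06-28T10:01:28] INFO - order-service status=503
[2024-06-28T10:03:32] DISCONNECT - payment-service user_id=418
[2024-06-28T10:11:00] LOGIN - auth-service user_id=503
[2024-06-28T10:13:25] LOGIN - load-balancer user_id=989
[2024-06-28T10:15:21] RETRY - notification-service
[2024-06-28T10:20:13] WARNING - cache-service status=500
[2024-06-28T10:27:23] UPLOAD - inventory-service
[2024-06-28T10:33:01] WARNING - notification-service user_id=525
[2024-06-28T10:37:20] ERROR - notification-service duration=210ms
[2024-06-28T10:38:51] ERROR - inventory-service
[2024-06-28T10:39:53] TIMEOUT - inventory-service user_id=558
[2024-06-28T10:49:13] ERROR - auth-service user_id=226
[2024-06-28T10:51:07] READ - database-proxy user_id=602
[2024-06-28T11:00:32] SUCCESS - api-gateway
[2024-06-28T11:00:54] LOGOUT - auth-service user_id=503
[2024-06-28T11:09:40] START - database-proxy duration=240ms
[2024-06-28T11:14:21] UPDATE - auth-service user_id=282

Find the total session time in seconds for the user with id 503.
2994

To calculate session duration:

1. Find LOGIN event for user_id=503: 2024-06-28T10:11:00
2. Find LOGOUT event for user_id=503: 2024-06-28T11:00:54
3. Session duration: 2024-06-28T11:00:54 - 2024-06-28T10:11:00 = 2994 seconds (49 minutes)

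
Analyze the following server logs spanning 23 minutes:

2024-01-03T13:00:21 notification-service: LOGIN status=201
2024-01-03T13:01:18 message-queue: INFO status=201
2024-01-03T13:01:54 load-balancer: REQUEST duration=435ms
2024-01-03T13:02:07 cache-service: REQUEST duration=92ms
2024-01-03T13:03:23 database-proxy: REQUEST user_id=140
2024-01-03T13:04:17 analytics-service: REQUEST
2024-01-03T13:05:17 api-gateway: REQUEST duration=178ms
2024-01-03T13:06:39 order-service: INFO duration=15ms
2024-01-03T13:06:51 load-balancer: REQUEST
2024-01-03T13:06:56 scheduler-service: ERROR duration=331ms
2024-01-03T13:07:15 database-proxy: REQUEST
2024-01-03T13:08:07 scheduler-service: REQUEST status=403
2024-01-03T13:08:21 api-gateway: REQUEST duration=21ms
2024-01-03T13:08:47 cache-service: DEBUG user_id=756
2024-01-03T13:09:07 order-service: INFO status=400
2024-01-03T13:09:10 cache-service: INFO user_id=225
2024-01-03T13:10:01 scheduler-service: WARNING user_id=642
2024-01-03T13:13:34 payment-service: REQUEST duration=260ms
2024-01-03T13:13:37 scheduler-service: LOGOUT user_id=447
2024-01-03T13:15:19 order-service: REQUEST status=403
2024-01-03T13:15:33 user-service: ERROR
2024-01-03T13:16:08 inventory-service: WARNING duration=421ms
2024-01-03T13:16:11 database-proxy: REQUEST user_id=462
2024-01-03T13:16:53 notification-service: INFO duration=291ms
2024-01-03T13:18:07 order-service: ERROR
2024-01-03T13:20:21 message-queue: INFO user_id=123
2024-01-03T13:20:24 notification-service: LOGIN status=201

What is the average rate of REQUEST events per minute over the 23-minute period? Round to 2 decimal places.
0.52

To calculate the rate:

1. Count total REQUEST events: 12
2. Total time period: 23 minutes
3. Rate = 12 / 23 = 0.52 events per minute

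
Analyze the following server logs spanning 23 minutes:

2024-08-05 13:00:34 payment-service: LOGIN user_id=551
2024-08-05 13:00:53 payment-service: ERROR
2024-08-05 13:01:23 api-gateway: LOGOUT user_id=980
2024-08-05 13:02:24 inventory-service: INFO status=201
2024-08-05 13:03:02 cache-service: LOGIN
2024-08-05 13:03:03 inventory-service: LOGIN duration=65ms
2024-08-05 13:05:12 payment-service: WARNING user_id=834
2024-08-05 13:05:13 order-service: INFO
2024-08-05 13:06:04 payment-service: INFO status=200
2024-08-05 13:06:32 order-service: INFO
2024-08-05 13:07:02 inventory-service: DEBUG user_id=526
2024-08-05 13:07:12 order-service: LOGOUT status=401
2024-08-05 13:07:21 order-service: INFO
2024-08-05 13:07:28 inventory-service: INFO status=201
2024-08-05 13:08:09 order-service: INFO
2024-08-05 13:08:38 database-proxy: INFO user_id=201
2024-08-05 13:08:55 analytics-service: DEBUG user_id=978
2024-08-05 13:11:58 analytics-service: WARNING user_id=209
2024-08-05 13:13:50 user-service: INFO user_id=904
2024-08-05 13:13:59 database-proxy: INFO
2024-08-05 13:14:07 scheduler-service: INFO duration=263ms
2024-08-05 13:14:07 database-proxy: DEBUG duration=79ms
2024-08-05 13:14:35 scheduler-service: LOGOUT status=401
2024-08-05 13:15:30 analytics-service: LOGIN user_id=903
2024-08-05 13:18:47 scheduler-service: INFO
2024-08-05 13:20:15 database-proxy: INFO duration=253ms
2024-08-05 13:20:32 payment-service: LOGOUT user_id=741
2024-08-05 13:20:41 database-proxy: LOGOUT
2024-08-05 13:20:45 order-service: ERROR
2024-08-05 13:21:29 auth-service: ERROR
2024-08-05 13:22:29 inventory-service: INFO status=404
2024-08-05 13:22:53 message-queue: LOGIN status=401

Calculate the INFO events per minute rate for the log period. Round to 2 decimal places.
0.61

To calculate the rate:

1. Count total INFO events: 14
2. Total time period: 23 minutes
3. Rate = 14 / 23 = 0.61 events per minute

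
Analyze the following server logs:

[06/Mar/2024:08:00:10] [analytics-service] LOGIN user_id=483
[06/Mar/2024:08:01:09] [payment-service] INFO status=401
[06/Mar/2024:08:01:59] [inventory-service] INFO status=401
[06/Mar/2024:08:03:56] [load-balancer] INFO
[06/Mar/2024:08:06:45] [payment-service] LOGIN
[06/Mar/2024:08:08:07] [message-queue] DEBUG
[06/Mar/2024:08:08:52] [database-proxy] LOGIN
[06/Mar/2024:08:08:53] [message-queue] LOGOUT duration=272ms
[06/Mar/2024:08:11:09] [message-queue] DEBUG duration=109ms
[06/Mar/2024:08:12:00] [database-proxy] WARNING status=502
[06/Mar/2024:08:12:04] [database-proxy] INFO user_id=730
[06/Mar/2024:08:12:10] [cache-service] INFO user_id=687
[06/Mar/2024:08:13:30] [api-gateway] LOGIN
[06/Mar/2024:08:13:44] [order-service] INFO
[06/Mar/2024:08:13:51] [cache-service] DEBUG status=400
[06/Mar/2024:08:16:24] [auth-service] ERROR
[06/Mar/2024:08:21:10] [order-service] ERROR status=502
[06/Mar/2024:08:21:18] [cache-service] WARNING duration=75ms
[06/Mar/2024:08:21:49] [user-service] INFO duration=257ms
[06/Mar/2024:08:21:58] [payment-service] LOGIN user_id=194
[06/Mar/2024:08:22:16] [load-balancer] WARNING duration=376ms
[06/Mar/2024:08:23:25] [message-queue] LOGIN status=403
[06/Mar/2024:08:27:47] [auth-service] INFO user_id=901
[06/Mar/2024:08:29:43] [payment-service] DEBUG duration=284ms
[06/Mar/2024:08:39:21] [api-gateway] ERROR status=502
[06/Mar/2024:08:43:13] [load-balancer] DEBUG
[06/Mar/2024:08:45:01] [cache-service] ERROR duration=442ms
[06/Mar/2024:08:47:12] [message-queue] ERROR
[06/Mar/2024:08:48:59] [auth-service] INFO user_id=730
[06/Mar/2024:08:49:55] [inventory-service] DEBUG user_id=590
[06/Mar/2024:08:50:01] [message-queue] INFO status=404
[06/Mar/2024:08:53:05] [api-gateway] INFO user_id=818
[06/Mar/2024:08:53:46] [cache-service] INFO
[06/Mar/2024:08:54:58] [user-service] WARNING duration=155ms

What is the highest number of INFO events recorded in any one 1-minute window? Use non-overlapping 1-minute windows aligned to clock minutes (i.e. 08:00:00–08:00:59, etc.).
2

To find the burst window:

1. Divide the log period into non-overlapping 1-minute windows starting at 08:00
2. Count INFO events in each window
3. Find the window with maximum count
4. Maximum events in a window: 2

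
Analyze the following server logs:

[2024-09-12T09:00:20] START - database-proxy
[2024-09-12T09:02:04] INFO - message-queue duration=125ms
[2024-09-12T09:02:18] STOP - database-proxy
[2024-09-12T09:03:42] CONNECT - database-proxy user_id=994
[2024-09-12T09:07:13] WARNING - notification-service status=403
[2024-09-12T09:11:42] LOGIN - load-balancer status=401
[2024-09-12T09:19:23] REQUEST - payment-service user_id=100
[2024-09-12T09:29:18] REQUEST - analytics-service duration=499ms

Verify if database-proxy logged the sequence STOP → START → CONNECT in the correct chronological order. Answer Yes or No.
No

To verify sequence order:

1. Find all events in sequence STOP → START → CONNECT for database-proxy
2. Extract their timestamps
3. Check if timestamps are in ascending order
4. Result: No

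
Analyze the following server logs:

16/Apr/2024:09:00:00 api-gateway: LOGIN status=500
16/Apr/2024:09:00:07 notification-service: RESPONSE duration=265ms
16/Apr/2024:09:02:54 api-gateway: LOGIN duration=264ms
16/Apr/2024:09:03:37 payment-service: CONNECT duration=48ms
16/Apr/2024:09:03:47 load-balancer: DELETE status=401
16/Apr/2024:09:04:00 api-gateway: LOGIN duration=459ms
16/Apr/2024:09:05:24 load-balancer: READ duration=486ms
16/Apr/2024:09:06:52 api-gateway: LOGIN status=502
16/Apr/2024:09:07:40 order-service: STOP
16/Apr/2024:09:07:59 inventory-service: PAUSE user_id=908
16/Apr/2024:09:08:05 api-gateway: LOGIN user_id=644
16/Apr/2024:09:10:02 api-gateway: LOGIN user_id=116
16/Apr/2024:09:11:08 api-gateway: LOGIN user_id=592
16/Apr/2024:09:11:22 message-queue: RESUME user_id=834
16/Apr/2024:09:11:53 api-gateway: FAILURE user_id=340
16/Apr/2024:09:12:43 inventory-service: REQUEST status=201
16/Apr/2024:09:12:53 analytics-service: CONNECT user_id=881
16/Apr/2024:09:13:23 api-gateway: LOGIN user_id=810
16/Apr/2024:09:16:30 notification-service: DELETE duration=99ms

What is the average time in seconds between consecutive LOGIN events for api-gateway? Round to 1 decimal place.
114.7

To calculate average interval:

1. Find all LOGIN events for api-gateway in order
2. Calculate time gaps between consecutive events
3. Compute mean of gaps: 803 / 7 = 114.7 seconds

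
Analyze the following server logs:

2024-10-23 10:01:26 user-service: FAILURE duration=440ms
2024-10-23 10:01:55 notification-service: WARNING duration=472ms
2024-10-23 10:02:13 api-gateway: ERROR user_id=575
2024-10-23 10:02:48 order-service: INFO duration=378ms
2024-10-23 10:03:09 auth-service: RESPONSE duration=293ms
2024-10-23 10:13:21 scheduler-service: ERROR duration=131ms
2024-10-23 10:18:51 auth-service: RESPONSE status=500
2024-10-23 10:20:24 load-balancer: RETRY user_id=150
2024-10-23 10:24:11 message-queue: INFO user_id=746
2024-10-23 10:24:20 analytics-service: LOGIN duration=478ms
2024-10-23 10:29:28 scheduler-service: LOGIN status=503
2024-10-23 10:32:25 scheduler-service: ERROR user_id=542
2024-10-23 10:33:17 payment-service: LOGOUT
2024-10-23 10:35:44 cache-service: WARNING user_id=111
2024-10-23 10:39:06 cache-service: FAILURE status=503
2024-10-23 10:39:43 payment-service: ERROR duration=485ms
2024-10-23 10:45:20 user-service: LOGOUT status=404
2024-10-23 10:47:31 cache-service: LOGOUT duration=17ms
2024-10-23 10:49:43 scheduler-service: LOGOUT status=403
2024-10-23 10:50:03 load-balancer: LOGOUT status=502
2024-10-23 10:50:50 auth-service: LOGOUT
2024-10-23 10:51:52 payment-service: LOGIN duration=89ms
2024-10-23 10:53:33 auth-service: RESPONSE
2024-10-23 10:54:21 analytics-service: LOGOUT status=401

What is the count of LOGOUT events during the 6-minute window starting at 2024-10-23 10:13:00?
0

To count events in the time window:

1. Window boundaries: 2024-10-23 10:13:00 to 2024-10-23 10:19:00
2. Filter for LOGOUT events within this window
3. Count matching events: 0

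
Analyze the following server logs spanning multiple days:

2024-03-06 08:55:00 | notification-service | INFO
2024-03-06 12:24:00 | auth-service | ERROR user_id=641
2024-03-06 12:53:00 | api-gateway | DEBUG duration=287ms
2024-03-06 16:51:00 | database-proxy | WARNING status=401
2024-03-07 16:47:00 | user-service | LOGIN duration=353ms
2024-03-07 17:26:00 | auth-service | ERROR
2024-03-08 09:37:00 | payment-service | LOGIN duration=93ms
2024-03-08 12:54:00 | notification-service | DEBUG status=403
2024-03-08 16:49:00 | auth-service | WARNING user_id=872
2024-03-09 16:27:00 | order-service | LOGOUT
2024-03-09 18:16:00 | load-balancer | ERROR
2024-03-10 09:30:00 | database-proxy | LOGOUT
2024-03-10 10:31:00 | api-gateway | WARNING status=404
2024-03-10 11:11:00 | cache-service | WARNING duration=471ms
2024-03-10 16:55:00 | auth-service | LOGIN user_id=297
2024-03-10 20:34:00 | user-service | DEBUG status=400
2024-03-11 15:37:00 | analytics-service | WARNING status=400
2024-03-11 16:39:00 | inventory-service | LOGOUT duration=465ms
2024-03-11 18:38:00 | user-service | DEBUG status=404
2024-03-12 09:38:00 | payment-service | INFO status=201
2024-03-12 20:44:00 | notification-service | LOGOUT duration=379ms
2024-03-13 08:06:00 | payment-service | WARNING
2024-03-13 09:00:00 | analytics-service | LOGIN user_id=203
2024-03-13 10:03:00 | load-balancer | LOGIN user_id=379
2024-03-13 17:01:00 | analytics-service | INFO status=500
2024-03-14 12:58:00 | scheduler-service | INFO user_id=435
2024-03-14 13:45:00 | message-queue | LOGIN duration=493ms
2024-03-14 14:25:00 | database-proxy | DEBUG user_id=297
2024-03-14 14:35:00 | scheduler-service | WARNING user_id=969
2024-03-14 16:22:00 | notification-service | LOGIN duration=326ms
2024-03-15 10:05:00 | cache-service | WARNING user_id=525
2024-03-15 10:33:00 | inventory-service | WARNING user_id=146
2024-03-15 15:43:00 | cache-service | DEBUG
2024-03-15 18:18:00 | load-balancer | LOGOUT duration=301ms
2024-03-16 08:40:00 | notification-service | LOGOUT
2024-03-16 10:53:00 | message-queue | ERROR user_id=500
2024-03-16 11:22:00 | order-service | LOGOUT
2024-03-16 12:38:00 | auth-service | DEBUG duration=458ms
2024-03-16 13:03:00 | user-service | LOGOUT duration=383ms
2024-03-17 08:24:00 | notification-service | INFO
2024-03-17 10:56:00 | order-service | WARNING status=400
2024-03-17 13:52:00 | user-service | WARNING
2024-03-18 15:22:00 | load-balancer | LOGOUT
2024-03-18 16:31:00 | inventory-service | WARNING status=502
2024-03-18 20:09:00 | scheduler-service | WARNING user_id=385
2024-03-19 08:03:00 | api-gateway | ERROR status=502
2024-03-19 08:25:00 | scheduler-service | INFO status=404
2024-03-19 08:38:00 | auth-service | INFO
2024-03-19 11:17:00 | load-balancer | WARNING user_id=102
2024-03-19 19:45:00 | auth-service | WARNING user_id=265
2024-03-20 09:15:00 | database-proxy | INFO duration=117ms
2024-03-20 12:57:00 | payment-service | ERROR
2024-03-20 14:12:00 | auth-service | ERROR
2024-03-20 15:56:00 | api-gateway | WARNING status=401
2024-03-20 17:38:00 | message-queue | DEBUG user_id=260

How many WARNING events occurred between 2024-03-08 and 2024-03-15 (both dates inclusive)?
8

To filter by date range:

1. Date range: 2024-03-08 through 2024-03-15, both dates inclusive
2. Filter for WARNING events whose date falls in this range
3. Count matching events: 8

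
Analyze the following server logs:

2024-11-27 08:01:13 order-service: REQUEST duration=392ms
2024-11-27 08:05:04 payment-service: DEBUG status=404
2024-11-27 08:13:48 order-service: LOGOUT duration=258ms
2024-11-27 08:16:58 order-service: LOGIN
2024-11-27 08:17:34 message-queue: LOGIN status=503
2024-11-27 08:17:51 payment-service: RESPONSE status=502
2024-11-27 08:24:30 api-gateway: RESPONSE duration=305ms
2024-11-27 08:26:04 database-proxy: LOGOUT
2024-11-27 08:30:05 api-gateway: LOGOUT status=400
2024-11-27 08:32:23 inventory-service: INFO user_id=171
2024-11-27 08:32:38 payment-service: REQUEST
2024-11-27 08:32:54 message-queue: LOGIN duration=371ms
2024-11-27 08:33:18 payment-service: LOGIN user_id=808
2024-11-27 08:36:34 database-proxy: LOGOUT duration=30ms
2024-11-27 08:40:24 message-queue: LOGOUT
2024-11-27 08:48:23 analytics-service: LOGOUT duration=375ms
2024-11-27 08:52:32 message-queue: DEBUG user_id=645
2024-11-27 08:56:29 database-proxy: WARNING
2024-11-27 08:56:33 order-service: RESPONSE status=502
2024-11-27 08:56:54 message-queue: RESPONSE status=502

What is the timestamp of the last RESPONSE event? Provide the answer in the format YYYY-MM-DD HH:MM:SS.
2024-11-27 08:56:54

To find the last event:

1. Filter for all RESPONSE events
2. Sort by timestamp
3. Select the last one
4. Timestamp: 2024-11-27 08:56:54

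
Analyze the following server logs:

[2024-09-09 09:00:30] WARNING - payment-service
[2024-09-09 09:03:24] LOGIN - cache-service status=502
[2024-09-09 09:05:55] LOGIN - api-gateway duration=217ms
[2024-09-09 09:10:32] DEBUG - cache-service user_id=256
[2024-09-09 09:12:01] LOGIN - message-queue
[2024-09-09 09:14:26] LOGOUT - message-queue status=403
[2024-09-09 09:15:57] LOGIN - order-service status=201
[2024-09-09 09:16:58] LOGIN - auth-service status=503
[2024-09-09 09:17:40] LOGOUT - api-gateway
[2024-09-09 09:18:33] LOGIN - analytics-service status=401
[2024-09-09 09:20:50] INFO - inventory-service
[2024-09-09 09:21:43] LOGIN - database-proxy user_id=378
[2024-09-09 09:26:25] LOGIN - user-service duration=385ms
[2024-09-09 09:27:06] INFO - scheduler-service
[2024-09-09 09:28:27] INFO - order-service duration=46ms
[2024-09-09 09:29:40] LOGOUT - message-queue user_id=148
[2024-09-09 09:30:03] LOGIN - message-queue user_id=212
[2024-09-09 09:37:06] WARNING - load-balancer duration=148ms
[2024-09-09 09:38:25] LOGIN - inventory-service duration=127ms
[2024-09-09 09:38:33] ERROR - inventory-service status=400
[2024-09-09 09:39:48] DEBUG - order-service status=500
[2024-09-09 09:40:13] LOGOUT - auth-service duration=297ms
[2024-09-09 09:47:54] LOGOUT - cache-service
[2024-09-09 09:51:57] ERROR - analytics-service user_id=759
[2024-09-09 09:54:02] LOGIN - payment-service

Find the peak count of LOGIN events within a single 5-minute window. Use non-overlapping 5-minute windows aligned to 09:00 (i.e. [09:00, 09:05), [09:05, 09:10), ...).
3

To find the burst window:

1. Divide the log period into non-overlapping 5-minute windows starting at 09:00
2. Count LOGIN events in each window
3. Find the window with maximum count
4. Maximum events in a window: 3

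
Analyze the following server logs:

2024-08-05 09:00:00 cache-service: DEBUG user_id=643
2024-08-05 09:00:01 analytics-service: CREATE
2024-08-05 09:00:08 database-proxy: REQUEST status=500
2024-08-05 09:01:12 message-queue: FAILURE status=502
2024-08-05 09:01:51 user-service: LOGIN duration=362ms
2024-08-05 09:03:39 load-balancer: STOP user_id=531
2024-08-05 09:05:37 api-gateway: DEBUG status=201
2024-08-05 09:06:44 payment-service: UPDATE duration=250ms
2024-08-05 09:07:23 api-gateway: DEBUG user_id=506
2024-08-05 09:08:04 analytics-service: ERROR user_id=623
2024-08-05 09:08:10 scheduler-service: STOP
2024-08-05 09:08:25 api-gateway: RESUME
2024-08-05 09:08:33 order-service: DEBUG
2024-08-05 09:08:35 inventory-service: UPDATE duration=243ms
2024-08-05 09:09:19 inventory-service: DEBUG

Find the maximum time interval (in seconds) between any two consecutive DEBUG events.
337

To find the longest gap:

1. Extract all DEBUG events in chronological order
2. Calculate time differences between consecutive events
3. Find the maximum difference
4. Longest gap: 337 seconds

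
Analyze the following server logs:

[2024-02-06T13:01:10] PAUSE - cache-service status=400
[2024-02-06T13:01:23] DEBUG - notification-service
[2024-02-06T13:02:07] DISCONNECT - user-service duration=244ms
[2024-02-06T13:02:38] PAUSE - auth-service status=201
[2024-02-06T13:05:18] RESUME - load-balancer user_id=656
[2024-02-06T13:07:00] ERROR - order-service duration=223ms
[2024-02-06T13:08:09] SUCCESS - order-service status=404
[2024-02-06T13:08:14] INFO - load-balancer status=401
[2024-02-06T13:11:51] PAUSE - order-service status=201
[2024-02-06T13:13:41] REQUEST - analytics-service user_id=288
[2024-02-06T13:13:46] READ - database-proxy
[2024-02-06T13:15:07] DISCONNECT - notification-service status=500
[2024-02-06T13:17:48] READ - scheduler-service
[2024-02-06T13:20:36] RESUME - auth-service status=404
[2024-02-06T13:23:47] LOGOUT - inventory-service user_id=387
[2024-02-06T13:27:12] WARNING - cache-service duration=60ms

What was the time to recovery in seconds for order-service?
69

To calculate recovery time:

1. Find ERROR event for order-service: 2024-02-06T13:07:00
2. Find next SUCCESS event for order-service: 2024-02-06T13:08:09
3. Recovery time: 2024-02-06T13:08:09 - 2024-02-06T13:07:00 = 69 seconds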